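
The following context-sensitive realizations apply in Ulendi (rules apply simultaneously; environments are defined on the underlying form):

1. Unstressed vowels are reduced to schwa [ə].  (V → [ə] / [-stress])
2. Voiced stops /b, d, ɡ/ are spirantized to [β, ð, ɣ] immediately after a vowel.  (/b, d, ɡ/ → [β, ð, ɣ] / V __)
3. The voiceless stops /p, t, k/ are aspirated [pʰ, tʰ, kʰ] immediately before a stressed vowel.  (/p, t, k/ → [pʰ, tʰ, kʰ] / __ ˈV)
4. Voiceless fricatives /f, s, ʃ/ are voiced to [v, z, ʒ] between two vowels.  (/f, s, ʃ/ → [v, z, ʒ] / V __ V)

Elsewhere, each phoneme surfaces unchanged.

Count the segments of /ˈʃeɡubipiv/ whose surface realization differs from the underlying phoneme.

5

Segments that undergo a rule: /ɡ/ → [ɣ] (rule 2); /u/ → [ə] (rule 1); /b/ → [β] (rule 2); /i/ → [ə] (rule 1); /i/ → [ə] (rule 1).
All other segments surface unchanged.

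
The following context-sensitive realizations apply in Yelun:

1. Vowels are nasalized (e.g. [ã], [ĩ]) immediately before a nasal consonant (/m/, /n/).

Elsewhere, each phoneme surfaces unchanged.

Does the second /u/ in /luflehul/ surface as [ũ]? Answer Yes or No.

No

/u/ (between /h/ and /l/) is in the target of rule 1 but the environment (before a nasal consonant) is not met → [u].
The actual realization is [u], not [ũ].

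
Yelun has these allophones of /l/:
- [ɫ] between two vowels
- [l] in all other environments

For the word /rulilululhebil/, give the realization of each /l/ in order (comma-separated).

Occurrence 1 (position 3): between two vowels → [ɫ].
Occurrence 2 (position 5): between two vowels → [ɫ].
Occurrence 3 (position 7): between two vowels → [ɫ].
Occurrence 4 (position 9): no conditioning environment matches → elsewhere allophone [l].
Occurrence 5 (position 14): no conditioning environment matches → elsewhere allophone [l].

[ɫ], [ɫ], [ɫ], [l], [l]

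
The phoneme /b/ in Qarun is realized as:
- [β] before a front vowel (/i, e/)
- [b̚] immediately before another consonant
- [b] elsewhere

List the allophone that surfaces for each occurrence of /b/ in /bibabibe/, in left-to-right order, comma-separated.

Occurrence 1 (position 1): before a front vowel (/i, e/) → [β].
Occurrence 2 (position 3): no conditioning environment matches → elsewhere allophone [b].
Occurrence 3 (position 5): before a front vowel (/i, e/) → [β].
Occurrence 4 (position 7): before a front vowel (/i, e/) → [β].

[β], [b], [β], [β]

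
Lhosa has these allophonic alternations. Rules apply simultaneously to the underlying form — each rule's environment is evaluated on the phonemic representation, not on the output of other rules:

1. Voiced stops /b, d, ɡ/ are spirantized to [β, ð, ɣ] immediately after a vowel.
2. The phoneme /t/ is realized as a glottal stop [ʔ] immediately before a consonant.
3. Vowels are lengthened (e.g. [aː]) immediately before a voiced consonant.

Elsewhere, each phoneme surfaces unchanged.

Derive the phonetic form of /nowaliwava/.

[noːwaːliːwaːva]

/n/ (word-initial) is unaffected → [n].
/o/ meets the environment for rule 3 (before a voiced consonant) → [oː].
/w/ — not in any rule's target class → [w].
/a/ (between /w/ and /l/): before a voiced consonant, so rule 3 applies → [aː].
/l/ — not in any rule's target class → [l].
/i/ meets the environment for rule 3 (before a voiced consonant) → [iː].
/w/ (between /i/ and /a/) is unaffected → [w].
Rule 3 applies to /a/ (between /w/ and /v/: before a voiced consonant) → [aː].
/v/ (between /a/ and /a/) is unaffected → [v].
/a/ (word-final): rule 3 targets it, but not before a voiced consonant → unchanged [a].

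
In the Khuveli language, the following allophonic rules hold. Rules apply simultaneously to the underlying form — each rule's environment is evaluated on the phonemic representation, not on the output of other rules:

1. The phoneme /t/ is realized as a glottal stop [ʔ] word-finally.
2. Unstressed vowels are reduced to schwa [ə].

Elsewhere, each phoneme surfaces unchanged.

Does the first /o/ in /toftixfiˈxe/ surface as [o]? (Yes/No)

/o/ (between /t/ and /f/) occurs in an unstressed syllable → [ə] by rule 2.
The actual realization is [ə], not [o].

No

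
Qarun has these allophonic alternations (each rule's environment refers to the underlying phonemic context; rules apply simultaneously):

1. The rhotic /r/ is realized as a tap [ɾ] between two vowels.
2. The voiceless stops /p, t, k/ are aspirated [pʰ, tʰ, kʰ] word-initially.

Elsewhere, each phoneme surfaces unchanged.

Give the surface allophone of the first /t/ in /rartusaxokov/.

[t]

/t/ (between /r/ and /u/): rule 2 targets it, but not word-initially → unchanged [t].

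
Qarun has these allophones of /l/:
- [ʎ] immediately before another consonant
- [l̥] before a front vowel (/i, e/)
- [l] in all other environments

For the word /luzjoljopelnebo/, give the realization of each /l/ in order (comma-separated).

Occurrence 1 (position 1): no conditioning environment matches → elsewhere allophone [l].
Occurrence 2 (position 6): immediately before another consonant → [ʎ].
Occurrence 3 (position 11): immediately before another consonant → [ʎ].

[l], [ʎ], [ʎ]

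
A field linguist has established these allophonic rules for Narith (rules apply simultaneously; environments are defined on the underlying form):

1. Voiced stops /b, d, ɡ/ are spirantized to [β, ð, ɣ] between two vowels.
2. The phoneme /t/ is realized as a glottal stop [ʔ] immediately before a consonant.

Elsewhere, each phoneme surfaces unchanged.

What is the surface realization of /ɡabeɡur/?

[ɡaβeɣur]

/ɡ/ (word-initial): rule 1 targets it, but not between two vowels → unchanged [ɡ].
/a/ (between /ɡ/ and /b/) is unaffected → [a].
/b/ meets the environment for rule 1 (between two vowels) → [β].
/e/ — not in any rule's target class → [e].
/ɡ/ (between /e/ and /u/): between two vowels, so rule 1 applies → [ɣ].
/u/ — not in any rule's target class → [u].
/r/ — not in any rule's target class → [r].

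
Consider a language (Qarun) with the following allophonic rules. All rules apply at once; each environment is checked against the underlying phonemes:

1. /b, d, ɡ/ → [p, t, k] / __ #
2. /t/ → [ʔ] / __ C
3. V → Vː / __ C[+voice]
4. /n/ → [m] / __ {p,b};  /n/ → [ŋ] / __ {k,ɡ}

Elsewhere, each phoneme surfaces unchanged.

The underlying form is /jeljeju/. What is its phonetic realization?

/j/ (word-initial) is unaffected → [j].
/e/ meets the environment for rule 3 (before a voiced consonant) → [eː].
/l/ (between /e/ and /j/) is unaffected → [l].
/j/ stays [j].
/e/ — between /j/ and /j/, before a voiced consonant — surfaces as [eː] (rule 3).
/j/ stays [j].
/u/ (word-final): rule 3 targets it, but not before a voiced consonant → unchanged [u].

[jeːljeːju]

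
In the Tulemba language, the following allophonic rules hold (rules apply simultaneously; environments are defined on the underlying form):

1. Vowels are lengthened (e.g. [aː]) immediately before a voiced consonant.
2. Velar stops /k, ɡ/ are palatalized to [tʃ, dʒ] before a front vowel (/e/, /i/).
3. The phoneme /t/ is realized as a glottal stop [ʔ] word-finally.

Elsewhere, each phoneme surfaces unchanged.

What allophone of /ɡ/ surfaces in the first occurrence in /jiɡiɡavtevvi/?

/ɡ/ (between /i/ and /i/): before a front vowel, so rule 2 applies → [dʒ].

[dʒ]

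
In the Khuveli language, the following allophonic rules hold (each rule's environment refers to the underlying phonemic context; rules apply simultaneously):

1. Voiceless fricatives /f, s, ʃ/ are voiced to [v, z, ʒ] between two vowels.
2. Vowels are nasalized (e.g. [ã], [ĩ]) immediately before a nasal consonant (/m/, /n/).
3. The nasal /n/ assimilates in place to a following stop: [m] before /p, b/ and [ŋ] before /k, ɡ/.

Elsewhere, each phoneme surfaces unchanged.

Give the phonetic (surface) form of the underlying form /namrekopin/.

/n/ (word-initial) fails the environment for rule 3, so it stays [n].
/a/ — between /n/ and /m/, before a nasal consonant — surfaces as [ã] (rule 2).
/e/ (between /r/ and /k/): rule 2 targets it, but not before a nasal consonant → unchanged [e].
/o/ (between /k/ and /p/): rule 2 targets it, but not before a nasal consonant → unchanged [o].
/i/ — between /p/ and /n/, before a nasal consonant — surfaces as [ĩ] (rule 2).
/n/ (word-final) is in the target of rule 3 but the environment (before a labial or velar stop) is not met → [n].

[nãmrekopĩn]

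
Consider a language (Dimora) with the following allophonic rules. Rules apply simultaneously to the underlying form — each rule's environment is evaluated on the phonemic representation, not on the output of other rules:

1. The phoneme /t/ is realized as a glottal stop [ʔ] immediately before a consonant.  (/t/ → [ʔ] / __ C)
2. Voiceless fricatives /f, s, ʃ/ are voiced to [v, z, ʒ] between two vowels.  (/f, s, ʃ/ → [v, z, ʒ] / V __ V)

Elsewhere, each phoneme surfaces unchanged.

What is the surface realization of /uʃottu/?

/u/ stays [u].
/ʃ/ — between /u/ and /o/, between two vowels — surfaces as [ʒ] (rule 2).
/o/ stays [o].
/t/ (between /o/ and /t/) occurs immediately before a consonant → [ʔ] by rule 1.
/t/ (between /t/ and /u/) is in the target of rule 1 but the environment (immediately before a consonant) is not met → [t].
/u/ (word-final): no rule targets it → [u].

[uʒoʔtu]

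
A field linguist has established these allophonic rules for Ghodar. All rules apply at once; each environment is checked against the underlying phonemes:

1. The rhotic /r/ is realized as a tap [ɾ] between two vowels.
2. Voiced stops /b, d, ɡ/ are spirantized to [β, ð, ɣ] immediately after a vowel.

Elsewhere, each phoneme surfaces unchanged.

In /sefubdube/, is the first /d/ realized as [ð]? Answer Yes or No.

No

/d/ (between /b/ and /u/) is in the target of rule 2 but the environment (immediately after a vowel) is not met → [d].
The actual realization is [d], not [ð].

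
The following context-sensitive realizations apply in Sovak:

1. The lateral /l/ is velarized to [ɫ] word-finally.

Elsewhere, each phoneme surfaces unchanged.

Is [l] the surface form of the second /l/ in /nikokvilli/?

Yes

/l/ — between /l/ and /i/; rule 1 does not apply here → [l].
The actual realization is [l], which matches [l].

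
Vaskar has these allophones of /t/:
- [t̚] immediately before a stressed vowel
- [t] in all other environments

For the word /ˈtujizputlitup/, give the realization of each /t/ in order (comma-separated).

Occurrence 1 (position 1): immediately before a stressed vowel → [t̚].
Occurrence 2 (position 8): no conditioning environment matches → elsewhere allophone [t].
Occurrence 3 (position 11): no conditioning environment matches → elsewhere allophone [t].

[t̚], [t], [t]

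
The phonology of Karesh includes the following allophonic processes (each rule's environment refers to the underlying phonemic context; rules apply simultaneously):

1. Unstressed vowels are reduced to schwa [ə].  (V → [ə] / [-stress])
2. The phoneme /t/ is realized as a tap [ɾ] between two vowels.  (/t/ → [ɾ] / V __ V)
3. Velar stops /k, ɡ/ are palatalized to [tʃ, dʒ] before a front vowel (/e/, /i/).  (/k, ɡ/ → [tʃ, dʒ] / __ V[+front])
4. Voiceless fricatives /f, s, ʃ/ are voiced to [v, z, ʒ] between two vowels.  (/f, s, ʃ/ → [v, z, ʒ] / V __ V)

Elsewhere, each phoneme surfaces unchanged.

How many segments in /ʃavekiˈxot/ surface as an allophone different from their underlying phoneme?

4

Segments that undergo a rule: /a/ → [ə] (rule 1); /e/ → [ə] (rule 1); /k/ → [tʃ] (rule 3); /i/ → [ə] (rule 1).
All other segments surface unchanged.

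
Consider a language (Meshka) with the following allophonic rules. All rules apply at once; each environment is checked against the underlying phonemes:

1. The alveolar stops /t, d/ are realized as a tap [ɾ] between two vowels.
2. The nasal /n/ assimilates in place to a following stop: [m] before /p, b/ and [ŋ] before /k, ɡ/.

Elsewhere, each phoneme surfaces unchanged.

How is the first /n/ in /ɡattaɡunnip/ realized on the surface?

/n/ (between /u/ and /n/) is in the target of rule 2 but the environment (before a labial or velar stop) is not met → [n].

[n]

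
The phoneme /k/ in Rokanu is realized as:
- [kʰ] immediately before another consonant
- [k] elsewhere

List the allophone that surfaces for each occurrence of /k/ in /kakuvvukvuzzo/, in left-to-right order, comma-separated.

[k], [k], [kʰ]

Occurrence 1 (position 1): no conditioning environment matches → elsewhere allophone [k].
Occurrence 2 (position 3): no conditioning environment matches → elsewhere allophone [k].
Occurrence 3 (position 8): immediately before another consonant → [kʰ].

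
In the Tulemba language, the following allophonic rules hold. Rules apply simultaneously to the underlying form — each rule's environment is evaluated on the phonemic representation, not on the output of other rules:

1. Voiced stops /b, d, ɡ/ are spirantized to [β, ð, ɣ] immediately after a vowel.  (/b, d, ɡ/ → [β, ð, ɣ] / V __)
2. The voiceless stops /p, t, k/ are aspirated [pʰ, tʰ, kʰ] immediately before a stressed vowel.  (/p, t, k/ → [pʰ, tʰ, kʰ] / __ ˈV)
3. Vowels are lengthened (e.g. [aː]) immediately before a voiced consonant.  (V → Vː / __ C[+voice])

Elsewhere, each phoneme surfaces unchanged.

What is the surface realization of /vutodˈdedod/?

[vutoːðˈdeːðoːð]

/v/ (word-initial): no rule targets it → [v].
/u/ (between /v/ and /t/): rule 3 targets it, but not before a voiced consonant → unchanged [u].
/t/ — between /u/ and /o/; rule 2 does not apply here → [t].
/o/ (between /t/ and /d/): before a voiced consonant, so rule 3 applies → [oː].
/d/ — between /o/ and /d/, immediately after a vowel — surfaces as [ð] (rule 1).
/d/ (between /d/ and /e/): rule 1 targets it, but not immediately after a vowel → unchanged [d].
/e/ meets the environment for rule 3 (before a voiced consonant) → [eː].
/d/ (between /e/ and /o/) occurs immediately after a vowel → [ð] by rule 1.
/o/ — between /d/ and /d/, before a voiced consonant — surfaces as [oː] (rule 3).
/d/ (word-final) occurs immediately after a vowel → [ð] by rule 1.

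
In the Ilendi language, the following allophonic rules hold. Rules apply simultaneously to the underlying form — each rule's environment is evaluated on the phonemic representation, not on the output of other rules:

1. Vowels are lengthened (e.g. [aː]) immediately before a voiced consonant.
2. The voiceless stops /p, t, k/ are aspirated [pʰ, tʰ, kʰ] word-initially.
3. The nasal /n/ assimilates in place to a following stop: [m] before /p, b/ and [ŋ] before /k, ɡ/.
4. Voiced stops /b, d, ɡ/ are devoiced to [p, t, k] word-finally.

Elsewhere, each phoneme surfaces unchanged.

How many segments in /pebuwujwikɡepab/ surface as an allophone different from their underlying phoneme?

Segments that undergo a rule: /p/ → [pʰ] (rule 2); /e/ → [eː] (rule 1); /u/ → [uː] (rule 1); /u/ → [uː] (rule 1); /a/ → [aː] (rule 1); /b/ → [p] (rule 4).
All other segments surface unchanged.

6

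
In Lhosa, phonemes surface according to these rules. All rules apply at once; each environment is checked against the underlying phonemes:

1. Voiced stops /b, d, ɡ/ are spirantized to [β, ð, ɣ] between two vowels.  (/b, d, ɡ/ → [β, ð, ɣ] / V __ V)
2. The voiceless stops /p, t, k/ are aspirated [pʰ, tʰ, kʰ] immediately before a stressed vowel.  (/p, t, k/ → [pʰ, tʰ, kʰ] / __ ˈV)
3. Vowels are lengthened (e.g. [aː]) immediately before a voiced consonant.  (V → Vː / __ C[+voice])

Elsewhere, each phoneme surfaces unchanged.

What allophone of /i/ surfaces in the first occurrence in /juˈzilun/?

Rule 3 applies to /i/ (between /z/ and /l/: before a voiced consonant) → [iː].

[iː]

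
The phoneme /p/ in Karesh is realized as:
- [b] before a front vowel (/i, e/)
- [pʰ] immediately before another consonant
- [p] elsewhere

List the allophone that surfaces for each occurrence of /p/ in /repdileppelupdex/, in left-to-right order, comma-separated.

[pʰ], [pʰ], [b], [pʰ]

Occurrence 1 (position 3): immediately before another consonant → [pʰ].
Occurrence 2 (position 8): immediately before another consonant → [pʰ].
Occurrence 3 (position 9): before a front vowel (/i, e/) → [b].
Occurrence 4 (position 13): immediately before another consonant → [pʰ].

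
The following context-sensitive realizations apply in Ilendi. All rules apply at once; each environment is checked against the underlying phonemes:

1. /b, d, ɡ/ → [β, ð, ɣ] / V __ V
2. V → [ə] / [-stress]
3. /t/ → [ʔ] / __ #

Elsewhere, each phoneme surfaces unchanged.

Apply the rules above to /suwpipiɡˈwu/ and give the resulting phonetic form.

/s/ — not in any rule's target class → [s].
/u/ meets the environment for rule 2 (in an unstressed syllable) → [ə].
/w/ stays [w].
/p/ — not in any rule's target class → [p].
/i/ (between /p/ and /p/): in an unstressed syllable, so rule 2 applies → [ə].
/p/ — not in any rule's target class → [p].
/i/ (between /p/ and /ɡ/) occurs in an unstressed syllable → [ə] by rule 2.
/ɡ/ — between /i/ and /w/; rule 1 does not apply here → [ɡ].
/w/ (between /ɡ/ and /u/): no rule targets it → [w].
/u/ (word-final) fails the environment for rule 2, so it stays [u].

[səwpəpəɡˈwu]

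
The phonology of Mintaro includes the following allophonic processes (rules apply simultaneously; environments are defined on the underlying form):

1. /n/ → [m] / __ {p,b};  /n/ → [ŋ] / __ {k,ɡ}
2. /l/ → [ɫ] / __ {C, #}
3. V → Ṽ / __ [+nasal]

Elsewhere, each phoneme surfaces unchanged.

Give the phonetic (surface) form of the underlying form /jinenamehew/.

[jĩnẽnãmehew]

/j/ (word-initial): no rule targets it → [j].
Rule 3 applies to /i/ (between /j/ and /n/: before a nasal consonant) → [ĩ].
/n/ (between /i/ and /e/) is in the target of rule 1 but the environment (before a labial or velar stop) is not met → [n].
/e/ meets the environment for rule 3 (before a nasal consonant) → [ẽ].
/n/ — between /e/ and /a/; rule 1 does not apply here → [n].
/a/ (between /n/ and /m/) occurs before a nasal consonant → [ã] by rule 3.
/m/ (between /a/ and /e/) is unaffected → [m].
/e/ (between /m/ and /h/) is in the target of rule 3 but the environment (before a nasal consonant) is not met → [e].
/h/ (between /e/ and /e/): no rule targets it → [h].
/e/ — between /h/ and /w/; rule 3 does not apply here → [e].
/w/ — not in any rule's target class → [w].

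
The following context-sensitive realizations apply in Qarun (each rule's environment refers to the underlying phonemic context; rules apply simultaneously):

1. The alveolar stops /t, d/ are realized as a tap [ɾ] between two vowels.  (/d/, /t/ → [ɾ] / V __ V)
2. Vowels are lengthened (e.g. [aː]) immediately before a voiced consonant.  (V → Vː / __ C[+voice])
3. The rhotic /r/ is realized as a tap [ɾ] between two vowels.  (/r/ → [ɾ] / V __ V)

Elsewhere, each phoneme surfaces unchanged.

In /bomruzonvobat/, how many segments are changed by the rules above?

Segments that undergo a rule: /o/ → [oː] (rule 2); /u/ → [uː] (rule 2); /o/ → [oː] (rule 2); /o/ → [oː] (rule 2).
All other segments surface unchanged.

4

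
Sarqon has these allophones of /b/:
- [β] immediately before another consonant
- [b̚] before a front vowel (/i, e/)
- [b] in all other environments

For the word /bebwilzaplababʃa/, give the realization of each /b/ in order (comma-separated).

[b̚], [β], [b], [β]

Occurrence 1 (position 1): before a front vowel (/i, e/) → [b̚].
Occurrence 2 (position 3): immediately before another consonant → [β].
Occurrence 3 (position 12): no conditioning environment matches → elsewhere allophone [b].
Occurrence 4 (position 14): immediately before another consonant → [β].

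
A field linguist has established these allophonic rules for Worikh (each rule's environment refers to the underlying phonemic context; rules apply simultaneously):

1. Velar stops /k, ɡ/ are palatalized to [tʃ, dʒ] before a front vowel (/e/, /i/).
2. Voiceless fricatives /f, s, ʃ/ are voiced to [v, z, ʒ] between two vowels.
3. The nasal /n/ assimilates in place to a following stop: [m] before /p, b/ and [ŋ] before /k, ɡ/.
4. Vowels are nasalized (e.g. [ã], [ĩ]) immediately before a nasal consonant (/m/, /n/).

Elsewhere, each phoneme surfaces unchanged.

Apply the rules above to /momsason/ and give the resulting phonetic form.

/m/ stays [m].
/o/ (between /m/ and /m/) occurs before a nasal consonant → [õ] by rule 4.
/m/ (between /o/ and /s/): no rule targets it → [m].
/s/ (between /m/ and /a/) fails the environment for rule 2, so it stays [s].
/a/ — between /s/ and /s/; rule 4 does not apply here → [a].
Rule 2 applies to /s/ (between /a/ and /o/: between two vowels) → [z].
/o/ meets the environment for rule 4 (before a nasal consonant) → [õ].
/n/ (word-final): rule 3 targets it, but not before a labial or velar stop → unchanged [n].

[mõmsazõn]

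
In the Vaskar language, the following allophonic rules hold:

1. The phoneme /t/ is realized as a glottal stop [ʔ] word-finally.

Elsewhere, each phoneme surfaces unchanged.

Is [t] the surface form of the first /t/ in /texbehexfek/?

/t/ (word-initial): rule 1 targets it, but not word-finally → unchanged [t].
The actual realization is [t], which matches [t].

Yes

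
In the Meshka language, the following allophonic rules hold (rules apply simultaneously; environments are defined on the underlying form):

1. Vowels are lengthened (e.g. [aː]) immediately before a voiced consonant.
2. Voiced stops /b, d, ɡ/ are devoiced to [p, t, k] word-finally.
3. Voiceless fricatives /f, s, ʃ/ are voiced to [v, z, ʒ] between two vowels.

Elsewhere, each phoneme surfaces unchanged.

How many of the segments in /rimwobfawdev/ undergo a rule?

Segments that undergo a rule: /i/ → [iː] (rule 1); /o/ → [oː] (rule 1); /a/ → [aː] (rule 1); /e/ → [eː] (rule 1).
All other segments surface unchanged.

4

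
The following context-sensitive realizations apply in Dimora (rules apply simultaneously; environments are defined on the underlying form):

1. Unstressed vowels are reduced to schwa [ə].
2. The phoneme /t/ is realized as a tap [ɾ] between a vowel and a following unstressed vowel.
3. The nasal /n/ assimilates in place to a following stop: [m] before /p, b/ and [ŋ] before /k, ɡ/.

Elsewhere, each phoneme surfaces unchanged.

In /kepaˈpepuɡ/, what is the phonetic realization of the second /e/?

/e/ (between /p/ and /p/): rule 1 targets it, but not in an unstressed syllable → unchanged [e].

[e]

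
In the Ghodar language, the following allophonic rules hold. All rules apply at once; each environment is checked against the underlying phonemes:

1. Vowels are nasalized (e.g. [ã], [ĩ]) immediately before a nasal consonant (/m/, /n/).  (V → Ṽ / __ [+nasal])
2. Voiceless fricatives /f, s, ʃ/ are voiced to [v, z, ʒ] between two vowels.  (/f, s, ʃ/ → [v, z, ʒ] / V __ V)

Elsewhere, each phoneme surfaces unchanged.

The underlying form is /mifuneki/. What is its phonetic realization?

[mivũneki]

/m/ (word-initial) is unaffected → [m].
/i/ — between /m/ and /f/; rule 1 does not apply here → [i].
/f/ — between /i/ and /u/, between two vowels — surfaces as [v] (rule 2).
/u/ meets the environment for rule 1 (before a nasal consonant) → [ũ].
/n/ — not in any rule's target class → [n].
/e/ (between /n/ and /k/) is in the target of rule 1 but the environment (before a nasal consonant) is not met → [e].
/k/ — not in any rule's target class → [k].
/i/ (word-final) fails the environment for rule 1, so it stays [i].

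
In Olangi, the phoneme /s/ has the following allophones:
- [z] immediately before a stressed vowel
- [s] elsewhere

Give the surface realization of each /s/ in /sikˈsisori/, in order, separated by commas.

Occurrence 1 (position 1): no conditioning environment matches → elsewhere allophone [s].
Occurrence 2 (position 4): immediately before a stressed vowel → [z].
Occurrence 3 (position 6): no conditioning environment matches → elsewhere allophone [s].

[s], [z], [s]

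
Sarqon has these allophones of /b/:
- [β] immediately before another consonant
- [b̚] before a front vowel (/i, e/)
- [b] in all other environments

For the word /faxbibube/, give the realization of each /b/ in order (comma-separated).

[b̚], [b], [b̚]

Occurrence 1 (position 4): before a front vowel (/i, e/) → [b̚].
Occurrence 2 (position 6): no conditioning environment matches → elsewhere allophone [b].
Occurrence 3 (position 8): before a front vowel (/i, e/) → [b̚].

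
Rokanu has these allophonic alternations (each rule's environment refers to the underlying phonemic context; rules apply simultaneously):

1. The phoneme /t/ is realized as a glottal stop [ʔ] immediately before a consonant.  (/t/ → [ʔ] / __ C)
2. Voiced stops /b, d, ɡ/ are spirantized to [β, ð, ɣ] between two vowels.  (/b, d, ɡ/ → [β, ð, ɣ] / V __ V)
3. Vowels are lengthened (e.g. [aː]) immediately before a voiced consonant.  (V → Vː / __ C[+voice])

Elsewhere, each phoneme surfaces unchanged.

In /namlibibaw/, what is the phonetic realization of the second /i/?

/i/ (between /b/ and /b/) occurs before a voiced consonant → [iː] by rule 3.

[iː]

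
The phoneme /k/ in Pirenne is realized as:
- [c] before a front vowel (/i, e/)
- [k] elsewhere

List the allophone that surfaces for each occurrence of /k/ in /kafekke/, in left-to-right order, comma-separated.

[k], [k], [c]

Occurrence 1 (position 1): no conditioning environment matches → elsewhere allophone [k].
Occurrence 2 (position 5): no conditioning environment matches → elsewhere allophone [k].
Occurrence 3 (position 6): before a front vowel → [c].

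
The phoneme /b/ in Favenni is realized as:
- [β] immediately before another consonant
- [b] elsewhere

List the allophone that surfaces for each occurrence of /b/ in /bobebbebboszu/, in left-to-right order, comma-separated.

Occurrence 1 (position 1): no conditioning environment matches → elsewhere allophone [b].
Occurrence 2 (position 3): no conditioning environment matches → elsewhere allophone [b].
Occurrence 3 (position 5): immediately before another consonant → [β].
Occurrence 4 (position 6): no conditioning environment matches → elsewhere allophone [b].
Occurrence 5 (position 8): immediately before another consonant → [β].
Occurrence 6 (position 9): no conditioning environment matches → elsewhere allophone [b].

[b], [b], [β], [b], [β], [b]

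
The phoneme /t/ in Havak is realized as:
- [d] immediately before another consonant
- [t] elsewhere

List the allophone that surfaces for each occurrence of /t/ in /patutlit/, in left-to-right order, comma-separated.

[t], [d], [t]

Occurrence 1 (position 3): no conditioning environment matches → elsewhere allophone [t].
Occurrence 2 (position 5): immediately before another consonant → [d].
Occurrence 3 (position 8): no conditioning environment matches → elsewhere allophone [t].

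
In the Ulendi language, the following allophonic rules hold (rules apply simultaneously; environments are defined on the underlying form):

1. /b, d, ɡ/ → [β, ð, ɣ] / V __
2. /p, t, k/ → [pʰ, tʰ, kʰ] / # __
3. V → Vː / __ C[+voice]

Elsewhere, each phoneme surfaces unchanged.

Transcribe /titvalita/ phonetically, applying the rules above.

/t/ meets the environment for rule 2 (word-initially) → [tʰ].
/i/ (between /t/ and /t/): rule 3 targets it, but not before a voiced consonant → unchanged [i].
/t/ (between /i/ and /v/): rule 2 targets it, but not word-initially → unchanged [t].
/v/ (between /t/ and /a/): no rule targets it → [v].
/a/ — between /v/ and /l/, before a voiced consonant — surfaces as [aː] (rule 3).
/l/ (between /a/ and /i/): no rule targets it → [l].
/i/ — between /l/ and /t/; rule 3 does not apply here → [i].
/t/ (between /i/ and /a/) fails the environment for rule 2, so it stays [t].
/a/ (word-final) fails the environment for rule 3, so it stays [a].

[tʰitvaːlita]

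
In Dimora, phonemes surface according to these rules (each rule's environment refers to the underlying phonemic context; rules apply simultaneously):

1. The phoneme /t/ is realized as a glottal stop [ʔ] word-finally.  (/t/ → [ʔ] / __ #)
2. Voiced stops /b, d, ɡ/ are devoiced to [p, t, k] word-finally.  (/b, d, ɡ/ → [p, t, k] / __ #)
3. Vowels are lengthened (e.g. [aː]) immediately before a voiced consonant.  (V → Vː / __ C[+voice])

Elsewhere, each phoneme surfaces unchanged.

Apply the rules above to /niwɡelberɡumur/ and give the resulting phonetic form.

[niːwɡeːlbeːrɡuːmuːr]

/i/ (between /n/ and /w/) occurs before a voiced consonant → [iː] by rule 3.
/ɡ/ (between /w/ and /e/): rule 2 targets it, but not word-finally → unchanged [ɡ].
/e/ meets the environment for rule 3 (before a voiced consonant) → [eː].
/b/ (between /l/ and /e/): rule 2 targets it, but not word-finally → unchanged [b].
/e/ — between /b/ and /r/, before a voiced consonant — surfaces as [eː] (rule 3).
/ɡ/ — between /r/ and /u/; rule 2 does not apply here → [ɡ].
/u/ (between /ɡ/ and /m/) occurs before a voiced consonant → [uː] by rule 3.
/u/ (between /m/ and /r/) occurs before a voiced consonant → [uː] by rule 3.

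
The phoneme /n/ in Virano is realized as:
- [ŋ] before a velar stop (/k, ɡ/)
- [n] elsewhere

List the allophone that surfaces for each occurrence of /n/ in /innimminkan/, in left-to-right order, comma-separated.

[n], [n], [ŋ], [n]

Occurrence 1 (position 2): no conditioning environment matches → elsewhere allophone [n].
Occurrence 2 (position 3): no conditioning environment matches → elsewhere allophone [n].
Occurrence 3 (position 8): before a velar stop → [ŋ].
Occurrence 4 (position 11): no conditioning environment matches → elsewhere allophone [n].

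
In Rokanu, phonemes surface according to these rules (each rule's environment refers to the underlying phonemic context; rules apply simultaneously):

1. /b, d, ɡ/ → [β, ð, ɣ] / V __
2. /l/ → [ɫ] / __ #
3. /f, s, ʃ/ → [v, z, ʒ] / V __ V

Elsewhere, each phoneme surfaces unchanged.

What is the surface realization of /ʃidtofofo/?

/ʃ/ (word-initial) fails the environment for rule 3, so it stays [ʃ].
/d/ meets the environment for rule 1 (immediately after a vowel) → [ð].
/f/ meets the environment for rule 3 (between two vowels) → [v].
/f/ (between /o/ and /o/) occurs between two vowels → [v] by rule 3.

[ʃiðtovovo]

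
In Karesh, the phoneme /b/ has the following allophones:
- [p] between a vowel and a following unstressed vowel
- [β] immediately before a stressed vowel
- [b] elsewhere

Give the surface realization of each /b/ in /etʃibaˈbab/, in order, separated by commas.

Occurrence 1 (position 5): between a vowel and a following unstressed vowel → [p].
Occurrence 2 (position 7): immediately before a stressed vowel → [β].
Occurrence 3 (position 9): no conditioning environment matches → elsewhere allophone [b].

[p], [β], [b]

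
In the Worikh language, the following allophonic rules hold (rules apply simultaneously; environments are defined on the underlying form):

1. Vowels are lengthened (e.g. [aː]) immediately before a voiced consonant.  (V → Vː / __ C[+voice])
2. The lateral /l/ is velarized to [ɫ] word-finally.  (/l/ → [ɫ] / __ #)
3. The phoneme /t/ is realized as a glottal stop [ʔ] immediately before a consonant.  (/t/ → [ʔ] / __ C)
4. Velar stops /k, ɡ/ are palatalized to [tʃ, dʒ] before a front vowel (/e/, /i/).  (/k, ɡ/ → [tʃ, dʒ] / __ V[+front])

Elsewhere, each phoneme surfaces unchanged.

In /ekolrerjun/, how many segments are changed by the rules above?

3

Segments that undergo a rule: /o/ → [oː] (rule 1); /e/ → [eː] (rule 1); /u/ → [uː] (rule 1).
All other segments surface unchanged.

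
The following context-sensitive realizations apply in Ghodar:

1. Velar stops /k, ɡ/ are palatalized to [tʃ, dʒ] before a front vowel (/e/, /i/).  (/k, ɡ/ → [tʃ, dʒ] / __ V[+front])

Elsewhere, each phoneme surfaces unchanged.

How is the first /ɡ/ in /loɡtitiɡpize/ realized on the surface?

/ɡ/ (between /o/ and /t/): rule 1 targets it, but not before a front vowel → unchanged [ɡ].

[ɡ]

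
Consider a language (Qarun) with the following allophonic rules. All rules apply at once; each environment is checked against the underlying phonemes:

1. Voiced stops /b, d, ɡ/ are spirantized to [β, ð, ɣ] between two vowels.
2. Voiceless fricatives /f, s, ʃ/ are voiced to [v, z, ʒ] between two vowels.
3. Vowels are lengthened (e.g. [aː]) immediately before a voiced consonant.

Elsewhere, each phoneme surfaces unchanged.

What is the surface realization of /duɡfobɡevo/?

[duːɡfoːbɡeːvo]

/d/ — word-initial; rule 1 does not apply here → [d].
/u/ — between /d/ and /ɡ/, before a voiced consonant — surfaces as [uː] (rule 3).
/ɡ/ — between /u/ and /f/; rule 1 does not apply here → [ɡ].
/f/ (between /ɡ/ and /o/) fails the environment for rule 2, so it stays [f].
/o/ — between /f/ and /b/, before a voiced consonant — surfaces as [oː] (rule 3).
/b/ (between /o/ and /ɡ/) is in the target of rule 1 but the environment (between two vowels) is not met → [b].
/ɡ/ — between /b/ and /e/; rule 1 does not apply here → [ɡ].
Rule 3 applies to /e/ (between /ɡ/ and /v/: before a voiced consonant) → [eː].
/v/ (between /e/ and /o/) is unaffected → [v].
/o/ (word-final): rule 3 targets it, but not before a voiced consonant → unchanged [o].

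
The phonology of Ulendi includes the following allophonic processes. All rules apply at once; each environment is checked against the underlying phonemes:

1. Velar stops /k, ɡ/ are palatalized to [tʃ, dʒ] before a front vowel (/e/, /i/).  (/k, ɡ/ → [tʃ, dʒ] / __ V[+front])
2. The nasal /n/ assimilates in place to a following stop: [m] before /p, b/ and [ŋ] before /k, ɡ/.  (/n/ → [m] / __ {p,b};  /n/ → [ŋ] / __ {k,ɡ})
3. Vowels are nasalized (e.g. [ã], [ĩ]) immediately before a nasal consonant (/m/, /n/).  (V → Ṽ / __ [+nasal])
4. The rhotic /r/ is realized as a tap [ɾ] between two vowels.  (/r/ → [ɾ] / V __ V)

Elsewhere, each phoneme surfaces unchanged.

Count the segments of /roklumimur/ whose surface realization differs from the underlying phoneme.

Segments that undergo a rule: /u/ → [ũ] (rule 3); /i/ → [ĩ] (rule 3).
All other segments surface unchanged.

2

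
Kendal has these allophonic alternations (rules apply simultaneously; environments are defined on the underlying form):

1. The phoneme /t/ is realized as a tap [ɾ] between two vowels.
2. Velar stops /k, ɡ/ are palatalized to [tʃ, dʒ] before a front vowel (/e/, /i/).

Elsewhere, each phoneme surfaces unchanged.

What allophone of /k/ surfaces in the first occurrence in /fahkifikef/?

[tʃ]

/k/ (between /h/ and /i/) occurs before a front vowel → [tʃ] by rule 2.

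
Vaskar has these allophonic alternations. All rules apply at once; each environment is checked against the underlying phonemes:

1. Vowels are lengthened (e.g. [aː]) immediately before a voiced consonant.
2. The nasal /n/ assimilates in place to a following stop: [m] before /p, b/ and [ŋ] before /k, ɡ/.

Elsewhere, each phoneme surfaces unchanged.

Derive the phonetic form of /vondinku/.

/v/ (word-initial) is unaffected → [v].
/o/ meets the environment for rule 1 (before a voiced consonant) → [oː].
/n/ (between /o/ and /d/) fails the environment for rule 2, so it stays [n].
/d/ — not in any rule's target class → [d].
/i/ (between /d/ and /n/) occurs before a voiced consonant → [iː] by rule 1.
/n/ (between /i/ and /k/) occurs before a labial or velar stop → [ŋ] by rule 2.
/k/ stays [k].
/u/ (word-final) is in the target of rule 1 but the environment (before a voiced consonant) is not met → [u].

[voːndiːŋku]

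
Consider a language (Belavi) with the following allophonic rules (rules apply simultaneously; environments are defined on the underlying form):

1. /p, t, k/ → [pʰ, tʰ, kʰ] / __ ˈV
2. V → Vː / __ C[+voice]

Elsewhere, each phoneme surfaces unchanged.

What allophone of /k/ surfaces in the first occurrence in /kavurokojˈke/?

/k/ (word-initial) fails the environment for rule 1, so it stays [k].

[k]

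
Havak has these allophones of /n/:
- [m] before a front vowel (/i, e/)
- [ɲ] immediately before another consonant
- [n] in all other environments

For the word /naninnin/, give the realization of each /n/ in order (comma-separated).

[n], [m], [ɲ], [m], [n]

Occurrence 1 (position 1): no conditioning environment matches → elsewhere allophone [n].
Occurrence 2 (position 3): before a front vowel (/i, e/) → [m].
Occurrence 3 (position 5): immediately before another consonant → [ɲ].
Occurrence 4 (position 6): before a front vowel (/i, e/) → [m].
Occurrence 5 (position 8): no conditioning environment matches → elsewhere allophone [n].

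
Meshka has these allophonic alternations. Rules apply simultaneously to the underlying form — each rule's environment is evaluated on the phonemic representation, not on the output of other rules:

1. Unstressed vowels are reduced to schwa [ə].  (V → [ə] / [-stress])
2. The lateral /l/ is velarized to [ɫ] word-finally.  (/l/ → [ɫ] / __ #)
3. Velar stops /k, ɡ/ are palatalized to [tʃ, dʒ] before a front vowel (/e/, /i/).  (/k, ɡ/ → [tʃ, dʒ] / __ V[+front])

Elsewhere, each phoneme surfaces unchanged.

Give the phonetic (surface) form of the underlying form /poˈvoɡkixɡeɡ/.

[pəˈvoɡtʃəxdʒəɡ]

/p/ (word-initial): no rule targets it → [p].
/o/ meets the environment for rule 1 (in an unstressed syllable) → [ə].
/v/ stays [v].
/o/ (between /v/ and /ɡ/): rule 1 targets it, but not in an unstressed syllable → unchanged [o].
/ɡ/ (between /o/ and /k/): rule 3 targets it, but not before a front vowel → unchanged [ɡ].
/k/ — between /ɡ/ and /i/, before a front vowel — surfaces as [tʃ] (rule 3).
/i/ (between /k/ and /x/) occurs in an unstressed syllable → [ə] by rule 1.
/x/ — not in any rule's target class → [x].
/ɡ/ meets the environment for rule 3 (before a front vowel) → [dʒ].
/e/ meets the environment for rule 1 (in an unstressed syllable) → [ə].
/ɡ/ — word-final; rule 3 does not apply here → [ɡ].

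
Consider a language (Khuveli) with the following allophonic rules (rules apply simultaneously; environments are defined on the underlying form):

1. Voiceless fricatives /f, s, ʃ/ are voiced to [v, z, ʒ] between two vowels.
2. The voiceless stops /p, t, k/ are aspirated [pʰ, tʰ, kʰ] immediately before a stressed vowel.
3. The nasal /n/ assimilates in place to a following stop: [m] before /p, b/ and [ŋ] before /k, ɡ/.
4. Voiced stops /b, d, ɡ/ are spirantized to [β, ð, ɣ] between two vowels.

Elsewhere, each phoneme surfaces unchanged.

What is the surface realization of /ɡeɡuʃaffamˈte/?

[ɡeɣuʒaffamˈtʰe]

/ɡ/ (word-initial) is in the target of rule 4 but the environment (between two vowels) is not met → [ɡ].
Rule 4 applies to /ɡ/ (between /e/ and /u/: between two vowels) → [ɣ].
/ʃ/ meets the environment for rule 1 (between two vowels) → [ʒ].
/f/ (between /a/ and /f/) is in the target of rule 1 but the environment (between two vowels) is not met → [f].
/f/ (between /f/ and /a/) is in the target of rule 1 but the environment (between two vowels) is not met → [f].
/t/ (between /m/ and /e/): immediately before a stressed vowel, so rule 2 applies → [tʰ].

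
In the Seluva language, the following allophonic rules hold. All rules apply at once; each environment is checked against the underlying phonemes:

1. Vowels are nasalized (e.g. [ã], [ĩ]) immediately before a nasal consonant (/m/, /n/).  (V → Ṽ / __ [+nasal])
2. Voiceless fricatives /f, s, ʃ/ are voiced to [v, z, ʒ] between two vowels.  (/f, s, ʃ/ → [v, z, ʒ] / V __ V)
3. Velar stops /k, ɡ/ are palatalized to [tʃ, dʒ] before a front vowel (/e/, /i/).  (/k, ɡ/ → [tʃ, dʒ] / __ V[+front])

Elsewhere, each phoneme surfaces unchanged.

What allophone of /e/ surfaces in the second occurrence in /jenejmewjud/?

[e]

/e/ (between /n/ and /j/) is in the target of rule 1 but the environment (before a nasal consonant) is not met → [e].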